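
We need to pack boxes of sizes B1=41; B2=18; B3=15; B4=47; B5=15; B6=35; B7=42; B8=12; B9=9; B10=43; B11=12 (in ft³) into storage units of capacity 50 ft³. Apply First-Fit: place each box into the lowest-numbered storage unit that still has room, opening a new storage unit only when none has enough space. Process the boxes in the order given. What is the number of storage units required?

7 storage units

storage unit 1: place B1 (41 ft³), 9 ft³ left
storage unit 2: place B2 (18 ft³), 32 ft³ left
storage unit 2: place B3 (15 ft³), 17 ft³ left
storage unit 3: place B4 (47 ft³), 3 ft³ left
storage unit 2: place B5 (15 ft³), 2 ft³ left
storage unit 4: place B6 (35 ft³), 15 ft³ left
storage unit 5: place B7 (42 ft³), 8 ft³ left
storage unit 4: place B8 (12 ft³), 3 ft³ left
storage unit 1: place B9 (9 ft³), 0 ft³ left
storage unit 6: place B10 (43 ft³), 7 ft³ left
storage unit 7: place B11 (12 ft³), 38 ft³ left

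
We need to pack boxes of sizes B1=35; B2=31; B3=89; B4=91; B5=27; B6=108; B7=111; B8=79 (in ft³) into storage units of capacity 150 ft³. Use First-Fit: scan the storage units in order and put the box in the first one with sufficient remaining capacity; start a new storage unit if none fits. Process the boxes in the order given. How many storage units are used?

6 storage units

B1 (35 ft³) → storage unit 1 (remaining 115 ft³)
B2 (31 ft³) → storage unit 1 (remaining 84 ft³)
B3 (89 ft³) → storage unit 2 (remaining 61 ft³)
B4 (91 ft³) → storage unit 3 (remaining 59 ft³)
B5 (27 ft³) → storage unit 1 (remaining 57 ft³)
B6 (108 ft³) → storage unit 4 (remaining 42 ft³)
B7 (111 ft³) → storage unit 5 (remaining 39 ft³)
B8 (79 ft³) → storage unit 6 (remaining 71 ft³)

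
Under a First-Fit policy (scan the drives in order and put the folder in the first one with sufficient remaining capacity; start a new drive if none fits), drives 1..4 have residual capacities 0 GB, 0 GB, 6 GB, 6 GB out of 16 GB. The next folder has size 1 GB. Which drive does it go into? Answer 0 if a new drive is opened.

3

Drives with room: drive 3 (6 GB), drive 4 (6 GB).
The first with room is drive 3.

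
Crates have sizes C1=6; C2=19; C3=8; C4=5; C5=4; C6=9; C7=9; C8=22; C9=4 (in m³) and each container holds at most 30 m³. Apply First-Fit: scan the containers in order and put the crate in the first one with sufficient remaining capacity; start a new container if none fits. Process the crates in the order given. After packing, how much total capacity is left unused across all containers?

4

Put C1 (6 m³) in container 1; 24 m³ remain.
Put C2 (19 m³) in container 1; 5 m³ remain.
Put C3 (8 m³) in container 2; 22 m³ remain.
Put C4 (5 m³) in container 1; 0 m³ remain.
Put C5 (4 m³) in container 2; 18 m³ remain.
Put C6 (9 m³) in container 2; 9 m³ remain.
Put C7 (9 m³) in container 2; 0 m³ remain.
Put C8 (22 m³) in container 3; 8 m³ remain.
Put C9 (4 m³) in container 3; 4 m³ remain.
3 containers × 30 m³ = 90 m³; used 86 m³; unused 4 m³.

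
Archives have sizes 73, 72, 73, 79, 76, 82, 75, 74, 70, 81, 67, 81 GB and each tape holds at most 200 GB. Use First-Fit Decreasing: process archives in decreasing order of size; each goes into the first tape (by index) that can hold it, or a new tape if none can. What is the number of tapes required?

6

Sorted descending: 82, 81, 81, 79, 76, 75, 74, 73, 73, 72, 70, 67.
82 GB → tape 1 (remaining 118 GB)
81 GB → tape 1 (remaining 37 GB)
81 GB → tape 2 (remaining 119 GB)
79 GB → tape 2 (remaining 40 GB)
76 GB → tape 3 (remaining 124 GB)
75 GB → tape 3 (remaining 49 GB)
74 GB → tape 4 (remaining 126 GB)
73 GB → tape 4 (remaining 53 GB)
73 GB → tape 5 (remaining 127 GB)
72 GB → tape 5 (remaining 55 GB)
70 GB → tape 6 (remaining 130 GB)
67 GB → tape 6 (remaining 63 GB)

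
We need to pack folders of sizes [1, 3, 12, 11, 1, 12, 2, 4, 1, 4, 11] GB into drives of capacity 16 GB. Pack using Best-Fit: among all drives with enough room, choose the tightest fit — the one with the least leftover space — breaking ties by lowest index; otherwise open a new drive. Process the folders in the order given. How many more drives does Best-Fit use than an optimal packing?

Best-Fit: [1,3,12] [11,1,2,1] [12,4] [4,11] → 4 drives.
Total size 62 GB; any packing needs at least ⌈62/16⌉ = 4 drives.
So 4 is already optimal.

0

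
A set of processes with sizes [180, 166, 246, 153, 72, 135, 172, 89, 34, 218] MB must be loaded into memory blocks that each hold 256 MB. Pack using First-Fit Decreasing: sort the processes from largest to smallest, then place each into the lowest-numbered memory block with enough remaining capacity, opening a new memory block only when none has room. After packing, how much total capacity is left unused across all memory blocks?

327

Sorted descending: 246, 218, 180, 172, 166, 153, 135, 89, 72, 34.
Put 246 MB in memory block 1; 10 MB remain.
Put 218 MB in memory block 2; 38 MB remain.
Put 180 MB in memory block 3; 76 MB remain.
Put 172 MB in memory block 4; 84 MB remain.
Put 166 MB in memory block 5; 90 MB remain.
Put 153 MB in memory block 6; 103 MB remain.
Put 135 MB in memory block 7; 121 MB remain.
Put 89 MB in memory block 5; 1 MB remain.
Put 72 MB in memory block 3; 4 MB remain.
Put 34 MB in memory block 2; 4 MB remain.
7 memory blocks × 256 MB = 1792 MB; used 1465 MB; unused 327 MB.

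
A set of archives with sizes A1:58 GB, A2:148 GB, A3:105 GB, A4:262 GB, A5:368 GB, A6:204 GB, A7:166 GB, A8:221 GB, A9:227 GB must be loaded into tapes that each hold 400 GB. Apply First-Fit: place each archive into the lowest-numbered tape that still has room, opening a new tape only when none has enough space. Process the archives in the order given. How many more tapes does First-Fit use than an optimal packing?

1

First-Fit: [58,148,105] [262] [368] [204,166] [221] [227] → 6 tapes.
Total size 1759 GB; any packing needs at least ⌈1759/400⌉ = 5 tapes.
An optimal packing achieves that bound: [368] [262,105] [227,166] [221,148] [204,58] → 5 tapes.
Excess: 6 − 5 = 1.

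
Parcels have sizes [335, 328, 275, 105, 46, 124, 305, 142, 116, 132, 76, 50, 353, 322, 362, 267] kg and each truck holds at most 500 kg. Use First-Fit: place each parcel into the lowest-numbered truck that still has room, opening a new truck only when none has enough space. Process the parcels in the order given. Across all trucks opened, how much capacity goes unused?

Put 335 kg in truck 1; 165 kg remain.
Put 328 kg in truck 2; 172 kg remain.
Put 275 kg in truck 3; 225 kg remain.
Put 105 kg in truck 1; 60 kg remain.
Put 46 kg in truck 1; 14 kg remain.
Put 124 kg in truck 2; 48 kg remain.
Put 305 kg in truck 4; 195 kg remain.
Put 142 kg in truck 3; 83 kg remain.
Put 116 kg in truck 4; 79 kg remain.
Put 132 kg in truck 5; 368 kg remain.
Put 76 kg in truck 3; 7 kg remain.
Put 50 kg in truck 4; 29 kg remain.
Put 353 kg in truck 5; 15 kg remain.
Put 322 kg in truck 6; 178 kg remain.
Put 362 kg in truck 7; 138 kg remain.
Put 267 kg in truck 8; 233 kg remain.
8 trucks × 500 kg = 4000 kg; used 3338 kg; unused 662 kg.

662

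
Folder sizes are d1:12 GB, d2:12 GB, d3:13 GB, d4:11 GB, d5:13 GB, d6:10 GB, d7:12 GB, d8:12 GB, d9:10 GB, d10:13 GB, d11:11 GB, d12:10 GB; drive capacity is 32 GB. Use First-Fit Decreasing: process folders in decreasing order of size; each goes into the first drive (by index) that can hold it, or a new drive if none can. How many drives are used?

6

Sorted descending: 13, 13, 13, 12, 12, 12, 12, 11, 11, 10, 10, 10.
drive 1: place 13 GB, 19 GB left
drive 1: place 13 GB, 6 GB left
drive 2: place 13 GB, 19 GB left
drive 2: place 12 GB, 7 GB left
drive 3: place 12 GB, 20 GB left
drive 3: place 12 GB, 8 GB left
drive 4: place 12 GB, 20 GB left
drive 4: place 11 GB, 9 GB left
drive 5: place 11 GB, 21 GB left
drive 5: place 10 GB, 11 GB left
drive 5: place 10 GB, 1 GB left
drive 6: place 10 GB, 22 GB left
Final drives: [13,13] [13,12] [12,12] [12,11] [11,10,10] [10].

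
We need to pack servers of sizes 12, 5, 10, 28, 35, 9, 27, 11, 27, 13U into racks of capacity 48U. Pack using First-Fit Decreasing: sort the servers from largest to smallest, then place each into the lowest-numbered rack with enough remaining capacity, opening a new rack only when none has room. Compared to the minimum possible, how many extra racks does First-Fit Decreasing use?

First-Fit Decreasing: [35,13] [28,12,5] [27,11,10] [27,9] → 4 racks.
Total size 177U; any packing needs at least ⌈177/48⌉ = 4 racks.
So 4 is already optimal.

0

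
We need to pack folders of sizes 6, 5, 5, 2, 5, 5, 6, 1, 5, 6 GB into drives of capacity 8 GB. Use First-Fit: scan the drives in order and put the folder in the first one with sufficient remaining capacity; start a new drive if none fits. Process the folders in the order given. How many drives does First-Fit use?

8

drive 1: place 6 GB, 2 GB left
drive 2: place 5 GB, 3 GB left
drive 3: place 5 GB, 3 GB left
drive 1: place 2 GB, 0 GB left
drive 4: place 5 GB, 3 GB left
drive 5: place 5 GB, 3 GB left
drive 6: place 6 GB, 2 GB left
drive 2: place 1 GB, 2 GB left
drive 7: place 5 GB, 3 GB left
drive 8: place 6 GB, 2 GB left
Final drives: [6,2] [5,1] [5] [5] [5] [6] [5] [6].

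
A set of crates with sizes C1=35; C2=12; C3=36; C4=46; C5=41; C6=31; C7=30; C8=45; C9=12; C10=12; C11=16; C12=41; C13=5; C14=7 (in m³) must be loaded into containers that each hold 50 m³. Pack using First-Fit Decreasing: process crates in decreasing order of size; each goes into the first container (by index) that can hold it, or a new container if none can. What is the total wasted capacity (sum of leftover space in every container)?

Sorted descending: 46, 45, 41, 41, 36, 35, 31, 30, 16, 12, 12, 12, 7, 5.
46 m³ → container 1 (remaining 4 m³)
45 m³ → container 2 (remaining 5 m³)
41 m³ → container 3 (remaining 9 m³)
41 m³ → container 4 (remaining 9 m³)
36 m³ → container 5 (remaining 14 m³)
35 m³ → container 6 (remaining 15 m³)
31 m³ → container 7 (remaining 19 m³)
30 m³ → container 8 (remaining 20 m³)
16 m³ → container 7 (remaining 3 m³)
12 m³ → container 5 (remaining 2 m³)
12 m³ → container 6 (remaining 3 m³)
12 m³ → container 8 (remaining 8 m³)
7 m³ → container 3 (remaining 2 m³)
5 m³ → container 2 (remaining 0 m³)
8 containers × 50 m³ = 400 m³; used 369 m³; unused 31 m³.

31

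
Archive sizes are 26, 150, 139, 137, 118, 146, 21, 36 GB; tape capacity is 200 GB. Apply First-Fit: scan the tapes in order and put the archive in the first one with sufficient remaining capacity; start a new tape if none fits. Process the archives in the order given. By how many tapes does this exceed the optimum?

First-Fit: [26,150,21] [139,36] [137] [118] [146] → 5 tapes.
5 archives exceed 100 GB (half the capacity), and no two of those can share a tape, so at least 5 tapes are needed.
So 5 is already optimal.

0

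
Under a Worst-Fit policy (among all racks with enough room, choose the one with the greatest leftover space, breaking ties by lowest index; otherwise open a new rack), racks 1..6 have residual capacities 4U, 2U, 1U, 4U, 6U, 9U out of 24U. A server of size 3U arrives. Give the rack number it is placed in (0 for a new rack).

6

Racks with room: rack 1 (4U), rack 4 (4U), rack 5 (6U), rack 6 (9U).
Most room is rack 6 with 9U free.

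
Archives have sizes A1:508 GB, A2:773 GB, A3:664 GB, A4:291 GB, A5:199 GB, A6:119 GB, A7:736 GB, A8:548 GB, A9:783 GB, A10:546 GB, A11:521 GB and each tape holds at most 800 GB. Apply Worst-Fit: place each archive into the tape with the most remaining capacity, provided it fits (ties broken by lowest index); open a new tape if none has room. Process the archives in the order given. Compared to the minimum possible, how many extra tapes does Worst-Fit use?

Worst-Fit: [508,291] [773] [664] [199,119] [736] [548] [783] [546] [521] → 9 tapes.
Total size 5688 GB; any packing needs at least ⌈5688/800⌉ = 8 tapes.
An optimal packing achieves that bound: [783] [773] [736] [664,119] [548,199] [546] [521] [508,291] → 8 tapes.
Excess: 9 − 8 = 1.

1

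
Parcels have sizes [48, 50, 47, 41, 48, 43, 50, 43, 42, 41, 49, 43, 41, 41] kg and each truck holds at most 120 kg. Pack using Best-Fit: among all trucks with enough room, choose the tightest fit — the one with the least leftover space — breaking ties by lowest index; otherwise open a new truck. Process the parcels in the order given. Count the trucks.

7 trucks

truck 1: place 48 kg, 72 kg left
truck 1: place 50 kg, 22 kg left
truck 2: place 47 kg, 73 kg left
truck 2: place 41 kg, 32 kg left
truck 3: place 48 kg, 72 kg left
truck 3: place 43 kg, 29 kg left
truck 4: place 50 kg, 70 kg left
truck 4: place 43 kg, 27 kg left
truck 5: place 42 kg, 78 kg left
truck 5: place 41 kg, 37 kg left
truck 6: place 49 kg, 71 kg left
truck 6: place 43 kg, 28 kg left
truck 7: place 41 kg, 79 kg left
truck 7: place 41 kg, 38 kg left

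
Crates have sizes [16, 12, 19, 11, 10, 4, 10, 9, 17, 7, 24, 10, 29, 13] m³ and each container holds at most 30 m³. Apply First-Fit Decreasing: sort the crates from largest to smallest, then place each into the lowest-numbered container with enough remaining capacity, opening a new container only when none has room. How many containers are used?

7

Sorted descending: 29, 24, 19, 17, 16, 13, 12, 11, 10, 10, 10, 9, 7, 4.
container 1: place 29 m³, 1 m³ left
container 2: place 24 m³, 6 m³ left
container 3: place 19 m³, 11 m³ left
container 4: place 17 m³, 13 m³ left
container 5: place 16 m³, 14 m³ left
container 4: place 13 m³, 0 m³ left
container 5: place 12 m³, 2 m³ left
container 3: place 11 m³, 0 m³ left
container 6: place 10 m³, 20 m³ left
container 6: place 10 m³, 10 m³ left
container 6: place 10 m³, 0 m³ left
container 7: place 9 m³, 21 m³ left
container 7: place 7 m³, 14 m³ left
container 2: place 4 m³, 2 m³ left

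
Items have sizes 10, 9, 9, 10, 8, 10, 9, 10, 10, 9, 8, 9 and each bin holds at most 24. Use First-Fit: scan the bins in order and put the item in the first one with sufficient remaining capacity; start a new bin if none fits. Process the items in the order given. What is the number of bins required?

6

Put 10 in bin 1; 14 remain.
Put 9 in bin 1; 5 remain.
Put 9 in bin 2; 15 remain.
Put 10 in bin 2; 5 remain.
Put 8 in bin 3; 16 remain.
Put 10 in bin 3; 6 remain.
Put 9 in bin 4; 15 remain.
Put 10 in bin 4; 5 remain.
Put 10 in bin 5; 14 remain.
Put 9 in bin 5; 5 remain.
Put 8 in bin 6; 16 remain.
Put 9 in bin 6; 7 remain.
Final bins: [10,9] [9,10] [8,10] [9,10] [10,9] [8,9].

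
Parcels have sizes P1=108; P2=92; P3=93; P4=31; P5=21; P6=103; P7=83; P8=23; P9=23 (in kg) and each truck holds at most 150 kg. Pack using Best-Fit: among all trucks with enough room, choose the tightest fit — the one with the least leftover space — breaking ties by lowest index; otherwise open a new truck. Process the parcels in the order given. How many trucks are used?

5

truck 1: place P1 (108 kg), 42 kg left
truck 2: place P2 (92 kg), 58 kg left
truck 3: place P3 (93 kg), 57 kg left
truck 1: place P4 (31 kg), 11 kg left
truck 3: place P5 (21 kg), 36 kg left
truck 4: place P6 (103 kg), 47 kg left
truck 5: place P7 (83 kg), 67 kg left
truck 3: place P8 (23 kg), 13 kg left
truck 4: place P9 (23 kg), 24 kg left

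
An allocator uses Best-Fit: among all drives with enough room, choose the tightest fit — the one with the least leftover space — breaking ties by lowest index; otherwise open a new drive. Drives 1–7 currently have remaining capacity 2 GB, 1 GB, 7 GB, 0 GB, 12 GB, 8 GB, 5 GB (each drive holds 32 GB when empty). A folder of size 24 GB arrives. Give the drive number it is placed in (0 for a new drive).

No drive has ≥ 24 GB free, so a new drive is opened.

0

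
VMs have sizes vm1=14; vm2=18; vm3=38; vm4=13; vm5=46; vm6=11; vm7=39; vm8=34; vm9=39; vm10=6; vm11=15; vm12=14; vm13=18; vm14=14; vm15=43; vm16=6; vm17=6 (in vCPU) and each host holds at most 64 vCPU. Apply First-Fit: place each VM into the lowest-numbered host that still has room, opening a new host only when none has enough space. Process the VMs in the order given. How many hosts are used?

vm1 (14 vCPU) → host 1 (remaining 50 vCPU)
vm2 (18 vCPU) → host 1 (remaining 32 vCPU)
vm3 (38 vCPU) → host 2 (remaining 26 vCPU)
vm4 (13 vCPU) → host 1 (remaining 19 vCPU)
vm5 (46 vCPU) → host 3 (remaining 18 vCPU)
vm6 (11 vCPU) → host 1 (remaining 8 vCPU)
vm7 (39 vCPU) → host 4 (remaining 25 vCPU)
vm8 (34 vCPU) → host 5 (remaining 30 vCPU)
vm9 (39 vCPU) → host 6 (remaining 25 vCPU)
vm10 (6 vCPU) → host 1 (remaining 2 vCPU)
vm11 (15 vCPU) → host 2 (remaining 11 vCPU)
vm12 (14 vCPU) → host 3 (remaining 4 vCPU)
vm13 (18 vCPU) → host 4 (remaining 7 vCPU)
vm14 (14 vCPU) → host 5 (remaining 16 vCPU)
vm15 (43 vCPU) → host 7 (remaining 21 vCPU)
vm16 (6 vCPU) → host 2 (remaining 5 vCPU)
vm17 (6 vCPU) → host 4 (remaining 1 vCPU)
Final hosts: [14,18,13,11,6] [38,15,6] [46,14] [39,18,6] [34,14] [39] [43].

7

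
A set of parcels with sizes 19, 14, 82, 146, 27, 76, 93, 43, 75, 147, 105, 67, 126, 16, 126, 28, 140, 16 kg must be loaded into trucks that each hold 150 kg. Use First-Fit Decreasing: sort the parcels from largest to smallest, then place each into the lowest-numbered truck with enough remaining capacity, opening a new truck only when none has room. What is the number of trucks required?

10

Sorted descending: 147, 146, 140, 126, 126, 105, 93, 82, 76, 75, 67, 43, 28, 27, 19, 16, 16, 14.
147 kg → truck 1 (remaining 3 kg)
146 kg → truck 2 (remaining 4 kg)
140 kg → truck 3 (remaining 10 kg)
126 kg → truck 4 (remaining 24 kg)
126 kg → truck 5 (remaining 24 kg)
105 kg → truck 6 (remaining 45 kg)
93 kg → truck 7 (remaining 57 kg)
82 kg → truck 8 (remaining 68 kg)
76 kg → truck 9 (remaining 74 kg)
75 kg → truck 10 (remaining 75 kg)
67 kg → truck 8 (remaining 1 kg)
43 kg → truck 6 (remaining 2 kg)
28 kg → truck 7 (remaining 29 kg)
27 kg → truck 7 (remaining 2 kg)
19 kg → truck 4 (remaining 5 kg)
16 kg → truck 5 (remaining 8 kg)
16 kg → truck 9 (remaining 58 kg)
14 kg → truck 9 (remaining 44 kg)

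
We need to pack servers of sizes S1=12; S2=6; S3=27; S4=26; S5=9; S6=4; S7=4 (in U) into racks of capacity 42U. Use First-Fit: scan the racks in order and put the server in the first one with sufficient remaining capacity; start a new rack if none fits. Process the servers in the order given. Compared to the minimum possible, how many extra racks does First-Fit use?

0

First-Fit: [12,6,9,4,4] [27] [26] → 3 racks.
Total size 88U; any packing needs at least ⌈88/42⌉ = 3 racks.
So 3 is already optimal.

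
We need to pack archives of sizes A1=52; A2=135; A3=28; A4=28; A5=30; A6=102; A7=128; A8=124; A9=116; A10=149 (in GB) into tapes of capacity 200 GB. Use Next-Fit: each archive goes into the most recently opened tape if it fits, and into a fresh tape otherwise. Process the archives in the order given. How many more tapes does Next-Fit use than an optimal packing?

0

Next-Fit: [52,135] [28,28,30,102] [128] [124] [116] [149] → 6 tapes.
6 archives exceed 100 GB (half the capacity), and no two of those can share a tape, so at least 6 tapes are needed.
So 6 is already optimal.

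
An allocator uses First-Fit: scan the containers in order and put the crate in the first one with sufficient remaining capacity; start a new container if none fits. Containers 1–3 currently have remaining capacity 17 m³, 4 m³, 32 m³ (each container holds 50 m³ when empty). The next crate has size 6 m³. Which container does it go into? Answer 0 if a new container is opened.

Containers with room: container 1 (17 m³), container 3 (32 m³).
The first with room is container 1.

1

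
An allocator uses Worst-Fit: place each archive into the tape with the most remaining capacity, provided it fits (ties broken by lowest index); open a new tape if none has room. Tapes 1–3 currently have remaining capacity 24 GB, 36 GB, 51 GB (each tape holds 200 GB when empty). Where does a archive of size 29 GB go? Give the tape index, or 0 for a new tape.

Tapes with room: tape 2 (36 GB), tape 3 (51 GB).
Most room is tape 3 with 51 GB free.

3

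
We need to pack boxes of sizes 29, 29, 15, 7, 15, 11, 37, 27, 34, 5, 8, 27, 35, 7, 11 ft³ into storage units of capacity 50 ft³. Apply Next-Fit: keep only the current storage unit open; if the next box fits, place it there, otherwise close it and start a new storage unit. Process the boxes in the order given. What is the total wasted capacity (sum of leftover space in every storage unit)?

153

Put 29 ft³ in storage unit 1; 21 ft³ remain.
Put 29 ft³ in storage unit 2; 21 ft³ remain.
Put 15 ft³ in storage unit 2; 6 ft³ remain.
Put 7 ft³ in storage unit 3; 43 ft³ remain.
Put 15 ft³ in storage unit 3; 28 ft³ remain.
Put 11 ft³ in storage unit 3; 17 ft³ remain.
Put 37 ft³ in storage unit 4; 13 ft³ remain.
Put 27 ft³ in storage unit 5; 23 ft³ remain.
Put 34 ft³ in storage unit 6; 16 ft³ remain.
Put 5 ft³ in storage unit 6; 11 ft³ remain.
Put 8 ft³ in storage unit 6; 3 ft³ remain.
Put 27 ft³ in storage unit 7; 23 ft³ remain.
Put 35 ft³ in storage unit 8; 15 ft³ remain.
Put 7 ft³ in storage unit 8; 8 ft³ remain.
Put 11 ft³ in storage unit 9; 39 ft³ remain.
9 storage units × 50 ft³ = 450 ft³; used 297 ft³; unused 153 ft³.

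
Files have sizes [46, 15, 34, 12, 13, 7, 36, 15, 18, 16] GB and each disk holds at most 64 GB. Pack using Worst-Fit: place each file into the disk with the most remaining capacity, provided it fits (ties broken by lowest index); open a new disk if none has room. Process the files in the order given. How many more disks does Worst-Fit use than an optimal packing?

0

Worst-Fit: [46,15] [34,12,13] [7,36,15] [18,16] → 4 disks.
Total size 212 GB; any packing needs at least ⌈212/64⌉ = 4 disks.
So 4 is already optimal.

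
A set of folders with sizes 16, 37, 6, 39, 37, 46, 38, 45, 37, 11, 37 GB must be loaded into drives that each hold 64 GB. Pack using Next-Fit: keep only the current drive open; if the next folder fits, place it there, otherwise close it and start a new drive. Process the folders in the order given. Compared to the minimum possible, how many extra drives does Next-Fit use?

0

Next-Fit: [16,37,6] [39] [37] [46] [38] [45] [37,11] [37] → 8 drives.
8 folders exceed 32 GB (half the capacity), and no two of those can share a drive, so at least 8 drives are needed.
So 8 is already optimal.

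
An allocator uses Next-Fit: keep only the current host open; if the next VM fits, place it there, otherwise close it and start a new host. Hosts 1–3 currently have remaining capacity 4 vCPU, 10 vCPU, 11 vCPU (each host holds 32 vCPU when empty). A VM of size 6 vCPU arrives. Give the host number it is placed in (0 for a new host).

3

Next-Fit only looks at host 3, which has 11 vCPU free.
6 vCPU fits there.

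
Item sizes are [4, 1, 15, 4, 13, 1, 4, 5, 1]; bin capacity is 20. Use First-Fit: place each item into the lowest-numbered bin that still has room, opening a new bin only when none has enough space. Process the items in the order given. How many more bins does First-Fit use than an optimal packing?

0

First-Fit: [4,1,15] [4,13,1,1] [4,5] → 3 bins.
Total size 48; any packing needs at least ⌈48/20⌉ = 3 bins.
So 3 is already optimal.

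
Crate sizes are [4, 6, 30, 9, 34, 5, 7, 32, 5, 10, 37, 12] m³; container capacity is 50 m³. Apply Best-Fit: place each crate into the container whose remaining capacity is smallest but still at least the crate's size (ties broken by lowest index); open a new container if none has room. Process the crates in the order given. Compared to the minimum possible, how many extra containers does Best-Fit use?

Best-Fit: [4,6,30,9] [34,5,7] [32,5,10] [37,12] → 4 containers.
Total size 191 m³; any packing needs at least ⌈191/50⌉ = 4 containers.
So 4 is already optimal.

0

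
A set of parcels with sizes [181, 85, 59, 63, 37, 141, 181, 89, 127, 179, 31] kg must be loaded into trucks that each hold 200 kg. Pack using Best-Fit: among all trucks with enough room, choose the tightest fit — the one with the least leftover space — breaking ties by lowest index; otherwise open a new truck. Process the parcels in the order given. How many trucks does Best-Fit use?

truck 1: place 181 kg, 19 kg left
truck 2: place 85 kg, 115 kg left
truck 2: place 59 kg, 56 kg left
truck 3: place 63 kg, 137 kg left
truck 2: place 37 kg, 19 kg left
truck 4: place 141 kg, 59 kg left
truck 5: place 181 kg, 19 kg left
truck 3: place 89 kg, 48 kg left
truck 6: place 127 kg, 73 kg left
truck 7: place 179 kg, 21 kg left
truck 3: place 31 kg, 17 kg left

7 trucks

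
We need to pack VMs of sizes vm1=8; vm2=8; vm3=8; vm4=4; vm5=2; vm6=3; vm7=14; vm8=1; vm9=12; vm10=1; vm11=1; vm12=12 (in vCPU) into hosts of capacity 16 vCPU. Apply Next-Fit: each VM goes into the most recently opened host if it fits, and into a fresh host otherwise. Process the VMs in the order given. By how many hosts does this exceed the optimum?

1

Next-Fit: [8,8] [8,4,2] [3] [14,1] [12,1,1] [12] → 6 hosts.
Total size 74 vCPU; any packing needs at least ⌈74/16⌉ = 5 hosts.
An optimal packing achieves that bound: [14,2] [12,4] [12,3,1] [8,8] [8,1,1] → 5 hosts.
Excess: 6 − 5 = 1.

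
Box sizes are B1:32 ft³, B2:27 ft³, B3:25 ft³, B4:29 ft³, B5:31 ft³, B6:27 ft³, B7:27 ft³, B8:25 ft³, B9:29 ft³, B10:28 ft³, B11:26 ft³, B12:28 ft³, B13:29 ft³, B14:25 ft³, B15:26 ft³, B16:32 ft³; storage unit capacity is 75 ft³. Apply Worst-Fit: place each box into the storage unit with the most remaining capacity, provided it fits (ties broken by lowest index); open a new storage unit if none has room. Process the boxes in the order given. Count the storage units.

Put B1 (32 ft³) in storage unit 1; 43 ft³ remain.
Put B2 (27 ft³) in storage unit 1; 16 ft³ remain.
Put B3 (25 ft³) in storage unit 2; 50 ft³ remain.
Put B4 (29 ft³) in storage unit 2; 21 ft³ remain.
Put B5 (31 ft³) in storage unit 3; 44 ft³ remain.
Put B6 (27 ft³) in storage unit 3; 17 ft³ remain.
Put B7 (27 ft³) in storage unit 4; 48 ft³ remain.
Put B8 (25 ft³) in storage unit 4; 23 ft³ remain.
Put B9 (29 ft³) in storage unit 5; 46 ft³ remain.
Put B10 (28 ft³) in storage unit 5; 18 ft³ remain.
Put B11 (26 ft³) in storage unit 6; 49 ft³ remain.
Put B12 (28 ft³) in storage unit 6; 21 ft³ remain.
Put B13 (29 ft³) in storage unit 7; 46 ft³ remain.
Put B14 (25 ft³) in storage unit 7; 21 ft³ remain.
Put B15 (26 ft³) in storage unit 8; 49 ft³ remain.
Put B16 (32 ft³) in storage unit 8; 17 ft³ remain.

8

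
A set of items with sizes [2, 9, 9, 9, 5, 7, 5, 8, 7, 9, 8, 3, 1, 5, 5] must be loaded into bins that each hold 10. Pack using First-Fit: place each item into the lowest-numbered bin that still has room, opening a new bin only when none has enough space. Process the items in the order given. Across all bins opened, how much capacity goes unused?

Put 2 in bin 1; 8 remain.
Put 9 in bin 2; 1 remain.
Put 9 in bin 3; 1 remain.
Put 9 in bin 4; 1 remain.
Put 5 in bin 1; 3 remain.
Put 7 in bin 5; 3 remain.
Put 5 in bin 6; 5 remain.
Put 8 in bin 7; 2 remain.
Put 7 in bin 8; 3 remain.
Put 9 in bin 9; 1 remain.
Put 8 in bin 10; 2 remain.
Put 3 in bin 1; 0 remain.
Put 1 in bin 2; 0 remain.
Put 5 in bin 6; 0 remain.
Put 5 in bin 11; 5 remain.
11 bins × 10 = 110; used 92; unused 18.

18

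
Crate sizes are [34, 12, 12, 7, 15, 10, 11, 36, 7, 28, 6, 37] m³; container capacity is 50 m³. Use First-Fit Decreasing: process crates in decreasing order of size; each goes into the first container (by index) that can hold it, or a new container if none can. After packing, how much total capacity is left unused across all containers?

35

Sorted descending: 37, 36, 34, 28, 15, 12, 12, 11, 10, 7, 7, 6.
37 m³ → container 1 (remaining 13 m³)
36 m³ → container 2 (remaining 14 m³)
34 m³ → container 3 (remaining 16 m³)
28 m³ → container 4 (remaining 22 m³)
15 m³ → container 3 (remaining 1 m³)
12 m³ → container 1 (remaining 1 m³)
12 m³ → container 2 (remaining 2 m³)
11 m³ → container 4 (remaining 11 m³)
10 m³ → container 4 (remaining 1 m³)
7 m³ → container 5 (remaining 43 m³)
7 m³ → container 5 (remaining 36 m³)
6 m³ → container 5 (remaining 30 m³)
5 containers × 50 m³ = 250 m³; used 215 m³; unused 35 m³.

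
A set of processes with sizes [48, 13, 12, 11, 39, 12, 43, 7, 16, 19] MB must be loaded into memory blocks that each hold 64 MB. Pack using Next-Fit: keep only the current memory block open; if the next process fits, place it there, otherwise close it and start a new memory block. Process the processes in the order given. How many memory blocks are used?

4

Put 48 MB in memory block 1; 16 MB remain.
Put 13 MB in memory block 1; 3 MB remain.
Put 12 MB in memory block 2; 52 MB remain.
Put 11 MB in memory block 2; 41 MB remain.
Put 39 MB in memory block 2; 2 MB remain.
Put 12 MB in memory block 3; 52 MB remain.
Put 43 MB in memory block 3; 9 MB remain.
Put 7 MB in memory block 3; 2 MB remain.
Put 16 MB in memory block 4; 48 MB remain.
Put 19 MB in memory block 4; 29 MB remain.
Final memory blocks: [48,13] [12,11,39] [12,43,7] [16,19].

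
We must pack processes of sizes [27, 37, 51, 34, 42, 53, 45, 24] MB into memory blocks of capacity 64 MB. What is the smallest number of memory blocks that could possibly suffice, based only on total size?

5 memory blocks

Total size = 27 + 37 + 51 + 34 + 42 + 53 + 45 + 24 = 313 MB.
⌈313 / 64⌉ = 5.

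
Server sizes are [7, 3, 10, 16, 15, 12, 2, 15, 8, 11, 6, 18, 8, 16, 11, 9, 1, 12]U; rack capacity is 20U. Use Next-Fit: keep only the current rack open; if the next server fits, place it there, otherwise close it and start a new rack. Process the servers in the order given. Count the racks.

7U → rack 1 (remaining 13U)
3U → rack 1 (remaining 10U)
10U → rack 1 (remaining 0U)
16U → rack 2 (remaining 4U)
15U → rack 3 (remaining 5U)
12U → rack 4 (remaining 8U)
2U → rack 4 (remaining 6U)
15U → rack 5 (remaining 5U)
8U → rack 6 (remaining 12U)
11U → rack 6 (remaining 1U)
6U → rack 7 (remaining 14U)
18U → rack 8 (remaining 2U)
8U → rack 9 (remaining 12U)
16U → rack 10 (remaining 4U)
11U → rack 11 (remaining 9U)
9U → rack 11 (remaining 0U)
1U → rack 12 (remaining 19U)
12U → rack 12 (remaining 7U)
Final racks: [7,3,10] [16] [15] [12,2] [15] [8,11] [6] [18] [8] [16] [11,9] [1,12].

12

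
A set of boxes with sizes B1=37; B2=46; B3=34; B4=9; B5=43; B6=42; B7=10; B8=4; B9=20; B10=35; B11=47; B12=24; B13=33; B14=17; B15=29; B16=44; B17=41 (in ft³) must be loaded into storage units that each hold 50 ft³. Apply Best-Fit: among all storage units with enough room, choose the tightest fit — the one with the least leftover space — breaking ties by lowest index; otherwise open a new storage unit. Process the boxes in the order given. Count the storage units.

12

Put B1 (37 ft³) in storage unit 1; 13 ft³ remain.
Put B2 (46 ft³) in storage unit 2; 4 ft³ remain.
Put B3 (34 ft³) in storage unit 3; 16 ft³ remain.
Put B4 (9 ft³) in storage unit 1; 4 ft³ remain.
Put B5 (43 ft³) in storage unit 4; 7 ft³ remain.
Put B6 (42 ft³) in storage unit 5; 8 ft³ remain.
Put B7 (10 ft³) in storage unit 3; 6 ft³ remain.
Put B8 (4 ft³) in storage unit 1; 0 ft³ remain.
Put B9 (20 ft³) in storage unit 6; 30 ft³ remain.
Put B10 (35 ft³) in storage unit 7; 15 ft³ remain.
Put B11 (47 ft³) in storage unit 8; 3 ft³ remain.
Put B12 (24 ft³) in storage unit 6; 6 ft³ remain.
Put B13 (33 ft³) in storage unit 9; 17 ft³ remain.
Put B14 (17 ft³) in storage unit 9; 0 ft³ remain.
Put B15 (29 ft³) in storage unit 10; 21 ft³ remain.
Put B16 (44 ft³) in storage unit 11; 6 ft³ remain.
Put B17 (41 ft³) in storage unit 12; 9 ft³ remain.
Final storage units: [37,9,4] [46] [34,10] [43] [42] [20,24] [35] [47] [33,17] [29] [44] [41].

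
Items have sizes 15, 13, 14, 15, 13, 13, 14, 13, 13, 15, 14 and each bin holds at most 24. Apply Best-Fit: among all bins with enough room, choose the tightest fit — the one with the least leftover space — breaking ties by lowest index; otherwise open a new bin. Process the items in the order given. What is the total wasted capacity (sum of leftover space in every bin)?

bin 1: place 15, 9 left
bin 2: place 13, 11 left
bin 3: place 14, 10 left
bin 4: place 15, 9 left
bin 5: place 13, 11 left
bin 6: place 13, 11 left
bin 7: place 14, 10 left
bin 8: place 13, 11 left
bin 9: place 13, 11 left
bin 10: place 15, 9 left
bin 11: place 14, 10 left
11 bins × 24 = 264; used 152; unused 112.

112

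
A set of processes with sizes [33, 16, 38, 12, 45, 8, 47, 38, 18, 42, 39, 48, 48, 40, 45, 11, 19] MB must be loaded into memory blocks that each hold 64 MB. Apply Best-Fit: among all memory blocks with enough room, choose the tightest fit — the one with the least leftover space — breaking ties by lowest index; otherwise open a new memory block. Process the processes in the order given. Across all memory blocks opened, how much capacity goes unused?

157

memory block 1: place 33 MB, 31 MB left
memory block 1: place 16 MB, 15 MB left
memory block 2: place 38 MB, 26 MB left
memory block 1: place 12 MB, 3 MB left
memory block 3: place 45 MB, 19 MB left
memory block 3: place 8 MB, 11 MB left
memory block 4: place 47 MB, 17 MB left
memory block 5: place 38 MB, 26 MB left
memory block 2: place 18 MB, 8 MB left
memory block 6: place 42 MB, 22 MB left
memory block 7: place 39 MB, 25 MB left
memory block 8: place 48 MB, 16 MB left
memory block 9: place 48 MB, 16 MB left
memory block 10: place 40 MB, 24 MB left
memory block 11: place 45 MB, 19 MB left
memory block 3: place 11 MB, 0 MB left
memory block 11: place 19 MB, 0 MB left
11 memory blocks × 64 MB = 704 MB; used 547 MB; unused 157 MB.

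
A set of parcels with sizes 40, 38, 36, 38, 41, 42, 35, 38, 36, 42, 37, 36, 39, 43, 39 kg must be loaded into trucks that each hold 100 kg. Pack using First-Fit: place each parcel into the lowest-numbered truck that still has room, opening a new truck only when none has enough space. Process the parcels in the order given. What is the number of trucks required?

8

40 kg → truck 1 (remaining 60 kg)
38 kg → truck 1 (remaining 22 kg)
36 kg → truck 2 (remaining 64 kg)
38 kg → truck 2 (remaining 26 kg)
41 kg → truck 3 (remaining 59 kg)
42 kg → truck 3 (remaining 17 kg)
35 kg → truck 4 (remaining 65 kg)
38 kg → truck 4 (remaining 27 kg)
36 kg → truck 5 (remaining 64 kg)
42 kg → truck 5 (remaining 22 kg)
37 kg → truck 6 (remaining 63 kg)
36 kg → truck 6 (remaining 27 kg)
39 kg → truck 7 (remaining 61 kg)
43 kg → truck 7 (remaining 18 kg)
39 kg → truck 8 (remaining 61 kg)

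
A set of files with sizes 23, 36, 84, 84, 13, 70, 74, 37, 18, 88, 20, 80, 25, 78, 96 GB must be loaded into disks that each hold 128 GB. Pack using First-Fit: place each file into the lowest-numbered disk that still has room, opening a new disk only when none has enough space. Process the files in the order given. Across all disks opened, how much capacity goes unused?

326

disk 1: place 23 GB, 105 GB left
disk 1: place 36 GB, 69 GB left
disk 2: place 84 GB, 44 GB left
disk 3: place 84 GB, 44 GB left
disk 1: place 13 GB, 56 GB left
disk 4: place 70 GB, 58 GB left
disk 5: place 74 GB, 54 GB left
disk 1: place 37 GB, 19 GB left
disk 1: place 18 GB, 1 GB left
disk 6: place 88 GB, 40 GB left
disk 2: place 20 GB, 24 GB left
disk 7: place 80 GB, 48 GB left
disk 3: place 25 GB, 19 GB left
disk 8: place 78 GB, 50 GB left
disk 9: place 96 GB, 32 GB left
9 disks × 128 GB = 1152 GB; used 826 GB; unused 326 GB.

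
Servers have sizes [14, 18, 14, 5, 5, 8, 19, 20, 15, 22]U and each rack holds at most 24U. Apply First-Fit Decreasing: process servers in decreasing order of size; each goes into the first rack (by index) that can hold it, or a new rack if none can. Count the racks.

Sorted descending: 22, 20, 19, 18, 15, 14, 14, 8, 5, 5.
Put 22U in rack 1; 2U remain.
Put 20U in rack 2; 4U remain.
Put 19U in rack 3; 5U remain.
Put 18U in rack 4; 6U remain.
Put 15U in rack 5; 9U remain.
Put 14U in rack 6; 10U remain.
Put 14U in rack 7; 10U remain.
Put 8U in rack 5; 1U remain.
Put 5U in rack 3; 0U remain.
Put 5U in rack 4; 1U remain.

7 racks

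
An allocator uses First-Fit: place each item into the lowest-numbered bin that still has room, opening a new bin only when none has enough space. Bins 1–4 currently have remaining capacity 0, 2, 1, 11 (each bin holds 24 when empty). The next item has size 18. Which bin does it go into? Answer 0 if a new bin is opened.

No bin has ≥ 18 free, so a new bin is opened.

0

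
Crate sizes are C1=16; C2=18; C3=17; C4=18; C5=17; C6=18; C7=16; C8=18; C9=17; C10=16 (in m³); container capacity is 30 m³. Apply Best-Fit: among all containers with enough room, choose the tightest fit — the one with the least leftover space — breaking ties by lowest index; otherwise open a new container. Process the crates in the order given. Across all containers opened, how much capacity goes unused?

container 1: place C1 (16 m³), 14 m³ left
container 2: place C2 (18 m³), 12 m³ left
container 3: place C3 (17 m³), 13 m³ left
container 4: place C4 (18 m³), 12 m³ left
container 5: place C5 (17 m³), 13 m³ left
container 6: place C6 (18 m³), 12 m³ left
container 7: place C7 (16 m³), 14 m³ left
container 8: place C8 (18 m³), 12 m³ left
container 9: place C9 (17 m³), 13 m³ left
container 10: place C10 (16 m³), 14 m³ left
10 containers × 30 m³ = 300 m³; used 171 m³; unused 129 m³.

129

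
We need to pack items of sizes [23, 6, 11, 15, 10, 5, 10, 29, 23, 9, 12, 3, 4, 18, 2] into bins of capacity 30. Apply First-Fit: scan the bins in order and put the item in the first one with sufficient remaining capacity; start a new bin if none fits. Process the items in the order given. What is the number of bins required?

Put 23 in bin 1; 7 remain.
Put 6 in bin 1; 1 remain.
Put 11 in bin 2; 19 remain.
Put 15 in bin 2; 4 remain.
Put 10 in bin 3; 20 remain.
Put 5 in bin 3; 15 remain.
Put 10 in bin 3; 5 remain.
Put 29 in bin 4; 1 remain.
Put 23 in bin 5; 7 remain.
Put 9 in bin 6; 21 remain.
Put 12 in bin 6; 9 remain.
Put 3 in bin 2; 1 remain.
Put 4 in bin 3; 1 remain.
Put 18 in bin 7; 12 remain.
Put 2 in bin 5; 5 remain.

7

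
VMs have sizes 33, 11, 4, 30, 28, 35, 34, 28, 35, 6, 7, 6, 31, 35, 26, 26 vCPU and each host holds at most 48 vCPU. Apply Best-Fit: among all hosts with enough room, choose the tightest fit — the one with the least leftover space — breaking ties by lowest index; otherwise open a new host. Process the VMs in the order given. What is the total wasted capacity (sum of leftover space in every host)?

153

host 1: place 33 vCPU, 15 vCPU left
host 1: place 11 vCPU, 4 vCPU left
host 1: place 4 vCPU, 0 vCPU left
host 2: place 30 vCPU, 18 vCPU left
host 3: place 28 vCPU, 20 vCPU left
host 4: place 35 vCPU, 13 vCPU left
host 5: place 34 vCPU, 14 vCPU left
host 6: place 28 vCPU, 20 vCPU left
host 7: place 35 vCPU, 13 vCPU left
host 4: place 6 vCPU, 7 vCPU left
host 4: place 7 vCPU, 0 vCPU left
host 7: place 6 vCPU, 7 vCPU left
host 8: place 31 vCPU, 17 vCPU left
host 9: place 35 vCPU, 13 vCPU left
host 10: place 26 vCPU, 22 vCPU left
host 11: place 26 vCPU, 22 vCPU left
11 hosts × 48 vCPU = 528 vCPU; used 375 vCPU; unused 153 vCPU.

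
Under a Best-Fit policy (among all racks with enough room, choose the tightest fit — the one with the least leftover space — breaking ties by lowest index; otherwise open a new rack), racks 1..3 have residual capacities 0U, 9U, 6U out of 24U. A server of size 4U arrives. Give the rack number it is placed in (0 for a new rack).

Racks with room: rack 2 (9U), rack 3 (6U).
Tightest fit is rack 3 with 6U free.

3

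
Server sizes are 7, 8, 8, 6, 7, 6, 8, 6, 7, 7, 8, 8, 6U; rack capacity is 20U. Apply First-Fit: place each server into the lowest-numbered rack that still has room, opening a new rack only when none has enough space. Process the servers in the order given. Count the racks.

6

7U → rack 1 (remaining 13U)
8U → rack 1 (remaining 5U)
8U → rack 2 (remaining 12U)
6U → rack 2 (remaining 6U)
7U → rack 3 (remaining 13U)
6U → rack 2 (remaining 0U)
8U → rack 3 (remaining 5U)
6U → rack 4 (remaining 14U)
7U → rack 4 (remaining 7U)
7U → rack 4 (remaining 0U)
8U → rack 5 (remaining 12U)
8U → rack 5 (remaining 4U)
6U → rack 6 (remaining 14U)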